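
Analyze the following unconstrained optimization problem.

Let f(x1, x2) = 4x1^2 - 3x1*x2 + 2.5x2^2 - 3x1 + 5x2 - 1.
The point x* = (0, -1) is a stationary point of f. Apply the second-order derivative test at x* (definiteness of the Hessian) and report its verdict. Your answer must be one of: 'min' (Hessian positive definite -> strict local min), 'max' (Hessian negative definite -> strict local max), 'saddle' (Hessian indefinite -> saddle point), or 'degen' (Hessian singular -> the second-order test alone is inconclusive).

Compute the Hessian H = grad^2 f:
  H = [[8, -3], [-3, 5]]
Verify stationarity: grad f(x*) = H x* + g = (0, 0).
Eigenvalues of H: 3.1459, 9.8541.
Both eigenvalues > 0, so H is positive definite -> x* is a strict local min.

min


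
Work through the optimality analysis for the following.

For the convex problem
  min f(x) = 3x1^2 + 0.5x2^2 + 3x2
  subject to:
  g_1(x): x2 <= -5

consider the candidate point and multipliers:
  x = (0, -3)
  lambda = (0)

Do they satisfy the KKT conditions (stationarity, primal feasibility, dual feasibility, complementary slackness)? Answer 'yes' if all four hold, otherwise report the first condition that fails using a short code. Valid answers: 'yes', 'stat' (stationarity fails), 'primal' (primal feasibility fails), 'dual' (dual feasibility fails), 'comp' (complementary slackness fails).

Gradient of f: grad f(x) = Q x + c = (0, 0)
Constraint values g_i(x) = a_i^T x - b_i:
  g_1((0, -3)) = 2
Stationarity residual: grad f(x) + sum_i lambda_i a_i = (0, 0)
  -> stationarity OK
Primal feasibility (all g_i <= 0): FAILS
Dual feasibility (all lambda_i >= 0): OK
Complementary slackness (lambda_i * g_i(x) = 0 for all i): OK

Verdict: the first failing condition is primal_feasibility -> primal.

primal


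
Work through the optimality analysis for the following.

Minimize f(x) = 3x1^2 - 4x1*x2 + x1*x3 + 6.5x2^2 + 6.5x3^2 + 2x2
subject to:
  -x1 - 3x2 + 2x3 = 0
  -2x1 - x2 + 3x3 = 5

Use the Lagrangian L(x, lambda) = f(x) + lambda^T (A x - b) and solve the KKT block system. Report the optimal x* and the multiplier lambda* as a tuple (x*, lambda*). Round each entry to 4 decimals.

Form the Lagrangian:
  L(x, lambda) = (1/2) x^T Q x + c^T x + lambda^T (A x - b)
Stationarity (grad_x L = 0): Q x + c + A^T lambda = 0.
Primal feasibility: A x = b.

This gives the KKT block system:
  [ Q   A^T ] [ x     ]   [-c ]
  [ A    0  ] [ lambda ] = [ b ]

Solving the linear system:
  x*      = (-1.4613, 1.2198, 1.0991)
  lambda* = (11.9907, -12.2693)
  f(x*)   = 31.8932

x* = (-1.4613, 1.2198, 1.0991), lambda* = (11.9907, -12.2693)


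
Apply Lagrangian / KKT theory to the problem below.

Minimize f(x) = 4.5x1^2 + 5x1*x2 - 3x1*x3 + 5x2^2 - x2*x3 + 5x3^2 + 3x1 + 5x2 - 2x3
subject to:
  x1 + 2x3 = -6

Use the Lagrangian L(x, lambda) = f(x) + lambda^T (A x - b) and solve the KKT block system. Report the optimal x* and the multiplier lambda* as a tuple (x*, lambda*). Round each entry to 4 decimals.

Form the Lagrangian:
  L(x, lambda) = (1/2) x^T Q x + c^T x + lambda^T (A x - b)
Stationarity (grad_x L = 0): Q x + c + A^T lambda = 0.
Primal feasibility: A x = b.

This gives the KKT block system:
  [ Q   A^T ] [ x     ]   [-c ]
  [ A    0  ] [ lambda ] = [ b ]

Solving the linear system:
  x*      = (-2.0566, 0.3312, -1.9717)
  lambda* = (7.939)
  f(x*)   = 23.5316

x* = (-2.0566, 0.3312, -1.9717), lambda* = (7.939)


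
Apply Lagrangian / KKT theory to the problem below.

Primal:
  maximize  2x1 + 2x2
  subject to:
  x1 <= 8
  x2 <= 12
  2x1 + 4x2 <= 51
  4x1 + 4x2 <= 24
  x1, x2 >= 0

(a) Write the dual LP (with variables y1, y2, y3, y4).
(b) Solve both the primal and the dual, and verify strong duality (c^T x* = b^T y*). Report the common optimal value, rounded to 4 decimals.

The standard primal-dual pair for 'max c^T x s.t. A x <= b, x >= 0' is:
  Dual:  min b^T y  s.t.  A^T y >= c,  y >= 0.

So the dual LP is:
  minimize  8y1 + 12y2 + 51y3 + 24y4
  subject to:
    y1 + 2y3 + 4y4 >= 2
    y2 + 4y3 + 4y4 >= 2
    y1, y2, y3, y4 >= 0

Solving the primal: x* = (6, 0).
  primal value c^T x* = 12.
Solving the dual: y* = (0, 0, 0, 0.5).
  dual value b^T y* = 12.
Strong duality: c^T x* = b^T y*. Confirmed.

12


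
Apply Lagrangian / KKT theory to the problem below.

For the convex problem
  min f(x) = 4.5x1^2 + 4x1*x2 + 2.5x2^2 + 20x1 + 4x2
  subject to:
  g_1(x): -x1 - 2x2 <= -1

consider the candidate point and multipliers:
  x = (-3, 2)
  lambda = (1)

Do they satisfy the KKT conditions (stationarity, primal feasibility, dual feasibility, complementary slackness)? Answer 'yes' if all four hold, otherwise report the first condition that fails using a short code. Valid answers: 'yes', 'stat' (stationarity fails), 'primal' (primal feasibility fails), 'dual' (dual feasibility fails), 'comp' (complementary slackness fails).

Gradient of f: grad f(x) = Q x + c = (1, 2)
Constraint values g_i(x) = a_i^T x - b_i:
  g_1((-3, 2)) = 0
Stationarity residual: grad f(x) + sum_i lambda_i a_i = (0, 0)
  -> stationarity OK
Primal feasibility (all g_i <= 0): OK
Dual feasibility (all lambda_i >= 0): OK
Complementary slackness (lambda_i * g_i(x) = 0 for all i): OK

Verdict: yes, KKT holds.

yes


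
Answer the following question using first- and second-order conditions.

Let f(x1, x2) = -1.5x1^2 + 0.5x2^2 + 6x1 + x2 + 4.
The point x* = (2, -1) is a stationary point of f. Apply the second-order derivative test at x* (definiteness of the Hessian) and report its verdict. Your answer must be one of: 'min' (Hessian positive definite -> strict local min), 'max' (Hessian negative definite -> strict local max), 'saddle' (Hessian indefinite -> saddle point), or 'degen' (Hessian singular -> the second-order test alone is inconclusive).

Compute the Hessian H = grad^2 f:
  H = [[-3, 0], [0, 1]]
Verify stationarity: grad f(x*) = H x* + g = (0, 0).
Eigenvalues of H: -3, 1.
Eigenvalues have mixed signs, so H is indefinite -> x* is a saddle point.

saddle


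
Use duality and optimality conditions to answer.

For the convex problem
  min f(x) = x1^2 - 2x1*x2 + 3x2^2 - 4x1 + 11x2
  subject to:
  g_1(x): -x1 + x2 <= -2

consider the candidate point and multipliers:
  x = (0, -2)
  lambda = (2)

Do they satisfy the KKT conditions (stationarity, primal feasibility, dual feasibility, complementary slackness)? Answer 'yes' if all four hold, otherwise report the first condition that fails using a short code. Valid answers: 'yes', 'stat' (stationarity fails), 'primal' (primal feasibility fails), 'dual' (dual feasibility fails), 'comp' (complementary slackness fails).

Gradient of f: grad f(x) = Q x + c = (0, -1)
Constraint values g_i(x) = a_i^T x - b_i:
  g_1((0, -2)) = 0
Stationarity residual: grad f(x) + sum_i lambda_i a_i = (-2, 1)
  -> stationarity FAILS
Primal feasibility (all g_i <= 0): OK
Dual feasibility (all lambda_i >= 0): OK
Complementary slackness (lambda_i * g_i(x) = 0 for all i): OK

Verdict: the first failing condition is stationarity -> stat.

stat


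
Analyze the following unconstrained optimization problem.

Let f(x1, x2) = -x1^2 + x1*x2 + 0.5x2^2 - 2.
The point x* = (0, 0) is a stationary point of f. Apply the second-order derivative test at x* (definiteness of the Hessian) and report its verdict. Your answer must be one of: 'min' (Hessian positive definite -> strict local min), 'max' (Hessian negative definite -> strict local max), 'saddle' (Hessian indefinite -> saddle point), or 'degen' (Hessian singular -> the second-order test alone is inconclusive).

Compute the Hessian H = grad^2 f:
  H = [[-2, 1], [1, 1]]
Verify stationarity: grad f(x*) = H x* + g = (0, 0).
Eigenvalues of H: -2.3028, 1.3028.
Eigenvalues have mixed signs, so H is indefinite -> x* is a saddle point.

saddle


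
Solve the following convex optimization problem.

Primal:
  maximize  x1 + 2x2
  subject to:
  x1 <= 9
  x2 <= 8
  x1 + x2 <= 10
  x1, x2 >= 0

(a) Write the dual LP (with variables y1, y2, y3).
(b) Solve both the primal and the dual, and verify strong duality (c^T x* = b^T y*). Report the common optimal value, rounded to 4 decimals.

The standard primal-dual pair for 'max c^T x s.t. A x <= b, x >= 0' is:
  Dual:  min b^T y  s.t.  A^T y >= c,  y >= 0.

So the dual LP is:
  minimize  9y1 + 8y2 + 10y3
  subject to:
    y1 + y3 >= 1
    y2 + y3 >= 2
    y1, y2, y3 >= 0

Solving the primal: x* = (2, 8).
  primal value c^T x* = 18.
Solving the dual: y* = (0, 1, 1).
  dual value b^T y* = 18.
Strong duality: c^T x* = b^T y*. Confirmed.

18


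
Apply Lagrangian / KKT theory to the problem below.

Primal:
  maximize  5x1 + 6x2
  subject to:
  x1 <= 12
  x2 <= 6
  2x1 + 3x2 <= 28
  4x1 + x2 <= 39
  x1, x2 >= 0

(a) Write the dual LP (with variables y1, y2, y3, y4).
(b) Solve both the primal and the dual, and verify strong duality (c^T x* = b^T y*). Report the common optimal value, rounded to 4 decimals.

The standard primal-dual pair for 'max c^T x s.t. A x <= b, x >= 0' is:
  Dual:  min b^T y  s.t.  A^T y >= c,  y >= 0.

So the dual LP is:
  minimize  12y1 + 6y2 + 28y3 + 39y4
  subject to:
    y1 + 2y3 + 4y4 >= 5
    y2 + 3y3 + y4 >= 6
    y1, y2, y3, y4 >= 0

Solving the primal: x* = (8.9, 3.4).
  primal value c^T x* = 64.9.
Solving the dual: y* = (0, 0, 1.9, 0.3).
  dual value b^T y* = 64.9.
Strong duality: c^T x* = b^T y*. Confirmed.

64.9


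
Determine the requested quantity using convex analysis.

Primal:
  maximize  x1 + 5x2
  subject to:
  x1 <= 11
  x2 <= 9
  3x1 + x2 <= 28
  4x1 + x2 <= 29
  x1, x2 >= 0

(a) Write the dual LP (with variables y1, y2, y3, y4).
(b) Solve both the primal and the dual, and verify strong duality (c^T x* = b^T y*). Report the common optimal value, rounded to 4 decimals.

The standard primal-dual pair for 'max c^T x s.t. A x <= b, x >= 0' is:
  Dual:  min b^T y  s.t.  A^T y >= c,  y >= 0.

So the dual LP is:
  minimize  11y1 + 9y2 + 28y3 + 29y4
  subject to:
    y1 + 3y3 + 4y4 >= 1
    y2 + y3 + y4 >= 5
    y1, y2, y3, y4 >= 0

Solving the primal: x* = (5, 9).
  primal value c^T x* = 50.
Solving the dual: y* = (0, 4.75, 0, 0.25).
  dual value b^T y* = 50.
Strong duality: c^T x* = b^T y*. Confirmed.

50


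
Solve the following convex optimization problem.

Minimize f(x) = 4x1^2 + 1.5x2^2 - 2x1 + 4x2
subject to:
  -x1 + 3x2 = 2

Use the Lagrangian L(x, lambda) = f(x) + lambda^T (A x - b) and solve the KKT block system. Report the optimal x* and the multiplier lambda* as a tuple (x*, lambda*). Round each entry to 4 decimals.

Form the Lagrangian:
  L(x, lambda) = (1/2) x^T Q x + c^T x + lambda^T (A x - b)
Stationarity (grad_x L = 0): Q x + c + A^T lambda = 0.
Primal feasibility: A x = b.

This gives the KKT block system:
  [ Q   A^T ] [ x     ]   [-c ]
  [ A    0  ] [ lambda ] = [ b ]

Solving the linear system:
  x*      = (0, 0.6667)
  lambda* = (-2)
  f(x*)   = 3.3333

x* = (0, 0.6667), lambda* = (-2)


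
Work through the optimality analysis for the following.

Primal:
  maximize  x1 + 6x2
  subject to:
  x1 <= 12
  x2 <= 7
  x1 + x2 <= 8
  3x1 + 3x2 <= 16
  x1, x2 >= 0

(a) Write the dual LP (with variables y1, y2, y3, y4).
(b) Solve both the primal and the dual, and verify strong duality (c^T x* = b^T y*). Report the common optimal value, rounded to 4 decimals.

The standard primal-dual pair for 'max c^T x s.t. A x <= b, x >= 0' is:
  Dual:  min b^T y  s.t.  A^T y >= c,  y >= 0.

So the dual LP is:
  minimize  12y1 + 7y2 + 8y3 + 16y4
  subject to:
    y1 + y3 + 3y4 >= 1
    y2 + y3 + 3y4 >= 6
    y1, y2, y3, y4 >= 0

Solving the primal: x* = (0, 5.3333).
  primal value c^T x* = 32.
Solving the dual: y* = (0, 0, 0, 2).
  dual value b^T y* = 32.
Strong duality: c^T x* = b^T y*. Confirmed.

32


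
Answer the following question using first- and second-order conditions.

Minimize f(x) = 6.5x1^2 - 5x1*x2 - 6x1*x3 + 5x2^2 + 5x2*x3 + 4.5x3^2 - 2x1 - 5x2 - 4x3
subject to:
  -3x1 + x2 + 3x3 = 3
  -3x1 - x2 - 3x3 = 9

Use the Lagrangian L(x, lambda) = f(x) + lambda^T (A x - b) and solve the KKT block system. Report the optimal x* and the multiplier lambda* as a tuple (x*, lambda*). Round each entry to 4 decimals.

Form the Lagrangian:
  L(x, lambda) = (1/2) x^T Q x + c^T x + lambda^T (A x - b)
Stationarity (grad_x L = 0): Q x + c + A^T lambda = 0.
Primal feasibility: A x = b.

This gives the KKT block system:
  [ Q   A^T ] [ x     ]   [-c ]
  [ A    0  ] [ lambda ] = [ b ]

Solving the linear system:
  x*      = (-2, -0.0435, -0.9855)
  lambda* = (-3.4638, -3.8261)
  f(x*)   = 26.4928

x* = (-2, -0.0435, -0.9855), lambda* = (-3.4638, -3.8261)


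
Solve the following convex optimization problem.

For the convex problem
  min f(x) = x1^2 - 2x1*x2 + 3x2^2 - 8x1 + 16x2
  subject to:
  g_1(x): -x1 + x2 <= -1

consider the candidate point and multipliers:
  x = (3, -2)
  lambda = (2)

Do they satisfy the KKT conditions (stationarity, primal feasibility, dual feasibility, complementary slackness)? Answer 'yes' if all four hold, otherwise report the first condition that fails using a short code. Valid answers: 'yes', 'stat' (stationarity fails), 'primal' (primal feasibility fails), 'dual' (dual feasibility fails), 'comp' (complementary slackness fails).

Gradient of f: grad f(x) = Q x + c = (2, -2)
Constraint values g_i(x) = a_i^T x - b_i:
  g_1((3, -2)) = -4
Stationarity residual: grad f(x) + sum_i lambda_i a_i = (0, 0)
  -> stationarity OK
Primal feasibility (all g_i <= 0): OK
Dual feasibility (all lambda_i >= 0): OK
Complementary slackness (lambda_i * g_i(x) = 0 for all i): FAILS

Verdict: the first failing condition is complementary_slackness -> comp.

comp


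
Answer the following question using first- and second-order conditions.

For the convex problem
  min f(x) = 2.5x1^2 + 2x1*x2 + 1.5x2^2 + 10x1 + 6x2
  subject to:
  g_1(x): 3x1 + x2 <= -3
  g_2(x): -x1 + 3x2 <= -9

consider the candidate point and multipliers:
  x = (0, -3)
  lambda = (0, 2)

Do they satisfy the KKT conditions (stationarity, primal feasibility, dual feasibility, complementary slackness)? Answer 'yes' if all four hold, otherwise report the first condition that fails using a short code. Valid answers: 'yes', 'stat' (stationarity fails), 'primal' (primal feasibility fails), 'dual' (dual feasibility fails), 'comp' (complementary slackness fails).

Gradient of f: grad f(x) = Q x + c = (4, -3)
Constraint values g_i(x) = a_i^T x - b_i:
  g_1((0, -3)) = 0
  g_2((0, -3)) = 0
Stationarity residual: grad f(x) + sum_i lambda_i a_i = (2, 3)
  -> stationarity FAILS
Primal feasibility (all g_i <= 0): OK
Dual feasibility (all lambda_i >= 0): OK
Complementary slackness (lambda_i * g_i(x) = 0 for all i): OK

Verdict: the first failing condition is stationarity -> stat.

stat


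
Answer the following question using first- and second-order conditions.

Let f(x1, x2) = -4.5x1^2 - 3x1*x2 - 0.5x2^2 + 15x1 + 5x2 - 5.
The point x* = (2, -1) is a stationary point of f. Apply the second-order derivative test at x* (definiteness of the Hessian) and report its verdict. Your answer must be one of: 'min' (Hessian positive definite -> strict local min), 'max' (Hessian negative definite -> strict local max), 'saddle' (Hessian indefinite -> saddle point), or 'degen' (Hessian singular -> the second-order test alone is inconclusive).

Compute the Hessian H = grad^2 f:
  H = [[-9, -3], [-3, -1]]
Verify stationarity: grad f(x*) = H x* + g = (0, 0).
Eigenvalues of H: -10, 0.
H has a zero eigenvalue (singular; negative semidefinite but not definite), so H is neither positive definite, negative definite, nor indefinite. The second-order test alone is inconclusive -> degen.
(Indeed, f is constant along the null direction of H through x*, so x* is not a strict local extremum.)

degen


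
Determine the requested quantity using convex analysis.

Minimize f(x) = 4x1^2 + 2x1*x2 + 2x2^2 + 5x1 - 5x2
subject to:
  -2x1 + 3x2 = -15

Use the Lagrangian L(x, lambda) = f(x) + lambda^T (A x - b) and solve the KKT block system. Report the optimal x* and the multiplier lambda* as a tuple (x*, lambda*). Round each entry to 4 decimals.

Form the Lagrangian:
  L(x, lambda) = (1/2) x^T Q x + c^T x + lambda^T (A x - b)
Stationarity (grad_x L = 0): Q x + c + A^T lambda = 0.
Primal feasibility: A x = b.

This gives the KKT block system:
  [ Q   A^T ] [ x     ]   [-c ]
  [ A    0  ] [ lambda ] = [ b ]

Solving the linear system:
  x*      = (1.7411, -3.8393)
  lambda* = (5.625)
  f(x*)   = 56.1384

x* = (1.7411, -3.8393), lambda* = (5.625)


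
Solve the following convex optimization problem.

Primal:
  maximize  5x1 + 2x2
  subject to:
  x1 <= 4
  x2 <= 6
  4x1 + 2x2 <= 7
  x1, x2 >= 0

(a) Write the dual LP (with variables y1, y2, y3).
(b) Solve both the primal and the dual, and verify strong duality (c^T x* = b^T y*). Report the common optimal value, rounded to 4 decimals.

The standard primal-dual pair for 'max c^T x s.t. A x <= b, x >= 0' is:
  Dual:  min b^T y  s.t.  A^T y >= c,  y >= 0.

So the dual LP is:
  minimize  4y1 + 6y2 + 7y3
  subject to:
    y1 + 4y3 >= 5
    y2 + 2y3 >= 2
    y1, y2, y3 >= 0

Solving the primal: x* = (1.75, 0).
  primal value c^T x* = 8.75.
Solving the dual: y* = (0, 0, 1.25).
  dual value b^T y* = 8.75.
Strong duality: c^T x* = b^T y*. Confirmed.

8.75


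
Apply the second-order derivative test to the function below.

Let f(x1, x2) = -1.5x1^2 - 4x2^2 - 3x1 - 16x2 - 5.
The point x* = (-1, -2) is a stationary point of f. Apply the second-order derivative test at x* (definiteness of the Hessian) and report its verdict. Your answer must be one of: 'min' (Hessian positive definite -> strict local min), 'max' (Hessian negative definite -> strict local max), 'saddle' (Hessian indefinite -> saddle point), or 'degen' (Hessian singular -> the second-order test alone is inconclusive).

Compute the Hessian H = grad^2 f:
  H = [[-3, 0], [0, -8]]
Verify stationarity: grad f(x*) = H x* + g = (0, 0).
Eigenvalues of H: -8, -3.
Both eigenvalues < 0, so H is negative definite -> x* is a strict local max.

max


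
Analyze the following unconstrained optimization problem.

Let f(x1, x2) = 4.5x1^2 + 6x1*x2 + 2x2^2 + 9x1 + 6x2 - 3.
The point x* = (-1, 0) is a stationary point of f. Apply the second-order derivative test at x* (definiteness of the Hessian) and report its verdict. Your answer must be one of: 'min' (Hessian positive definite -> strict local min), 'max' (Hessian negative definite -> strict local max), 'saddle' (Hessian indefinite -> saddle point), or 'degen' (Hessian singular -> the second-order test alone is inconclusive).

Compute the Hessian H = grad^2 f:
  H = [[9, 6], [6, 4]]
Verify stationarity: grad f(x*) = H x* + g = (0, 0).
Eigenvalues of H: 0, 13.
H has a zero eigenvalue (singular; positive semidefinite but not definite), so H is neither positive definite, negative definite, nor indefinite. The second-order test alone is inconclusive -> degen.
(Indeed, f is constant along the null direction of H through x*, so x* is not a strict local extremum.)

degen


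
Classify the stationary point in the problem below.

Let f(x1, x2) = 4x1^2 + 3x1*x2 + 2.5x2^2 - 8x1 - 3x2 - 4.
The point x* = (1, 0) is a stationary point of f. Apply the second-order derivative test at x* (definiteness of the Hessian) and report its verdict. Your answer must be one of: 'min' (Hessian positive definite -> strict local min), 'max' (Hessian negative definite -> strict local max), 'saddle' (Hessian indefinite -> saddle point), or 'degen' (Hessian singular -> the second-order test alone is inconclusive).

Compute the Hessian H = grad^2 f:
  H = [[8, 3], [3, 5]]
Verify stationarity: grad f(x*) = H x* + g = (0, 0).
Eigenvalues of H: 3.1459, 9.8541.
Both eigenvalues > 0, so H is positive definite -> x* is a strict local min.

min


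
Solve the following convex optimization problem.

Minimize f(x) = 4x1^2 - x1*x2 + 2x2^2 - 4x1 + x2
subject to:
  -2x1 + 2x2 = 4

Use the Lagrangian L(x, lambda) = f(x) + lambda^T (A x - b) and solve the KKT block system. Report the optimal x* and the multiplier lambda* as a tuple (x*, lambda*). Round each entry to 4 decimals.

Form the Lagrangian:
  L(x, lambda) = (1/2) x^T Q x + c^T x + lambda^T (A x - b)
Stationarity (grad_x L = 0): Q x + c + A^T lambda = 0.
Primal feasibility: A x = b.

This gives the KKT block system:
  [ Q   A^T ] [ x     ]   [-c ]
  [ A    0  ] [ lambda ] = [ b ]

Solving the linear system:
  x*      = (-0.3, 1.7)
  lambda* = (-4.05)
  f(x*)   = 9.55

x* = (-0.3, 1.7), lambda* = (-4.05)


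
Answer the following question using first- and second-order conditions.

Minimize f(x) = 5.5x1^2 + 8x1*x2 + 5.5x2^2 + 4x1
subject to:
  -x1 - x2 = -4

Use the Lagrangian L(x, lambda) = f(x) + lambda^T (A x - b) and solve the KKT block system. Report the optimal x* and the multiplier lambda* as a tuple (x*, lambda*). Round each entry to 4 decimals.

Form the Lagrangian:
  L(x, lambda) = (1/2) x^T Q x + c^T x + lambda^T (A x - b)
Stationarity (grad_x L = 0): Q x + c + A^T lambda = 0.
Primal feasibility: A x = b.

This gives the KKT block system:
  [ Q   A^T ] [ x     ]   [-c ]
  [ A    0  ] [ lambda ] = [ b ]

Solving the linear system:
  x*      = (1.3333, 2.6667)
  lambda* = (40)
  f(x*)   = 82.6667

x* = (1.3333, 2.6667), lambda* = (40)


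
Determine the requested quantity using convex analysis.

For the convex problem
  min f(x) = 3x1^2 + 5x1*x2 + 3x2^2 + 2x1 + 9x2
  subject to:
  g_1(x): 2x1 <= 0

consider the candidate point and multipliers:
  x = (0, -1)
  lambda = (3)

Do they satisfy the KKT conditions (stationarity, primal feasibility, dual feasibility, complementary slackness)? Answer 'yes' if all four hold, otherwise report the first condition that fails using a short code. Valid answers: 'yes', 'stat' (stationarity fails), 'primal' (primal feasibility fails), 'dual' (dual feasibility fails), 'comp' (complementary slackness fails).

Gradient of f: grad f(x) = Q x + c = (-3, 3)
Constraint values g_i(x) = a_i^T x - b_i:
  g_1((0, -1)) = 0
Stationarity residual: grad f(x) + sum_i lambda_i a_i = (3, 3)
  -> stationarity FAILS
Primal feasibility (all g_i <= 0): OK
Dual feasibility (all lambda_i >= 0): OK
Complementary slackness (lambda_i * g_i(x) = 0 for all i): OK

Verdict: the first failing condition is stationarity -> stat.

stat


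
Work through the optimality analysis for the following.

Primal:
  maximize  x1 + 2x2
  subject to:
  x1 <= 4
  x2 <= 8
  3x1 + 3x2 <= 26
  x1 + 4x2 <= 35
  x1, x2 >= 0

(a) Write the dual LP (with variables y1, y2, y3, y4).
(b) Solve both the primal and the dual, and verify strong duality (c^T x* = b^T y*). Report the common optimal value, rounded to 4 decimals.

The standard primal-dual pair for 'max c^T x s.t. A x <= b, x >= 0' is:
  Dual:  min b^T y  s.t.  A^T y >= c,  y >= 0.

So the dual LP is:
  minimize  4y1 + 8y2 + 26y3 + 35y4
  subject to:
    y1 + 3y3 + y4 >= 1
    y2 + 3y3 + 4y4 >= 2
    y1, y2, y3, y4 >= 0

Solving the primal: x* = (0.6667, 8).
  primal value c^T x* = 16.6667.
Solving the dual: y* = (0, 1, 0.3333, 0).
  dual value b^T y* = 16.6667.
Strong duality: c^T x* = b^T y*. Confirmed.

16.6667


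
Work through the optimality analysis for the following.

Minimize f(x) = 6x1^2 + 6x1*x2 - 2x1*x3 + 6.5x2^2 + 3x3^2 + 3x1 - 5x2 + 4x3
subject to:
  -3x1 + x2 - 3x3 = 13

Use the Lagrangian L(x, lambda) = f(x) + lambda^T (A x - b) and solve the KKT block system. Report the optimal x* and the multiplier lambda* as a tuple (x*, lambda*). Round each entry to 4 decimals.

Form the Lagrangian:
  L(x, lambda) = (1/2) x^T Q x + c^T x + lambda^T (A x - b)
Stationarity (grad_x L = 0): Q x + c + A^T lambda = 0.
Primal feasibility: A x = b.

This gives the KKT block system:
  [ Q   A^T ] [ x     ]   [-c ]
  [ A    0  ] [ lambda ] = [ b ]

Solving the linear system:
  x*      = (-1.731, 1.3246, -2.1608)
  lambda* = (-1.8342)
  f(x*)   = 1.6928

x* = (-1.731, 1.3246, -2.1608), lambda* = (-1.8342)


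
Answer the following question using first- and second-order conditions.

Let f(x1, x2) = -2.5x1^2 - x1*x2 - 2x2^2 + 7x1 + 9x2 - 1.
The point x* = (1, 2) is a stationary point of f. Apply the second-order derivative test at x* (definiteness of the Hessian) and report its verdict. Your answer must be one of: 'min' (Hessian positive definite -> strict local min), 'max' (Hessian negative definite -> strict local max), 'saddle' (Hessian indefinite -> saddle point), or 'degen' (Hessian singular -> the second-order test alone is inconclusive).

Compute the Hessian H = grad^2 f:
  H = [[-5, -1], [-1, -4]]
Verify stationarity: grad f(x*) = H x* + g = (0, 0).
Eigenvalues of H: -5.618, -3.382.
Both eigenvalues < 0, so H is negative definite -> x* is a strict local max.

max


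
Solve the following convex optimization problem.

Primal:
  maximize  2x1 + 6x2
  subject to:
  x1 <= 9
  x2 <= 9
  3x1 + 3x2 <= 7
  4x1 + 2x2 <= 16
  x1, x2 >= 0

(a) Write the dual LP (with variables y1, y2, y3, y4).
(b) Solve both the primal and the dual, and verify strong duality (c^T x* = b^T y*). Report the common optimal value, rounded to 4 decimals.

The standard primal-dual pair for 'max c^T x s.t. A x <= b, x >= 0' is:
  Dual:  min b^T y  s.t.  A^T y >= c,  y >= 0.

So the dual LP is:
  minimize  9y1 + 9y2 + 7y3 + 16y4
  subject to:
    y1 + 3y3 + 4y4 >= 2
    y2 + 3y3 + 2y4 >= 6
    y1, y2, y3, y4 >= 0

Solving the primal: x* = (0, 2.3333).
  primal value c^T x* = 14.
Solving the dual: y* = (0, 0, 2, 0).
  dual value b^T y* = 14.
Strong duality: c^T x* = b^T y*. Confirmed.

14


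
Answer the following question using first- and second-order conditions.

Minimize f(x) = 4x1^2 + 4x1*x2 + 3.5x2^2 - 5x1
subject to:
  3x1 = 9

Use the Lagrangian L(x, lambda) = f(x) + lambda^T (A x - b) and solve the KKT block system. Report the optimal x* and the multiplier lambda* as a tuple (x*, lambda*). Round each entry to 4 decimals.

Form the Lagrangian:
  L(x, lambda) = (1/2) x^T Q x + c^T x + lambda^T (A x - b)
Stationarity (grad_x L = 0): Q x + c + A^T lambda = 0.
Primal feasibility: A x = b.

This gives the KKT block system:
  [ Q   A^T ] [ x     ]   [-c ]
  [ A    0  ] [ lambda ] = [ b ]

Solving the linear system:
  x*      = (3, -1.7143)
  lambda* = (-4.0476)
  f(x*)   = 10.7143

x* = (3, -1.7143), lambda* = (-4.0476)


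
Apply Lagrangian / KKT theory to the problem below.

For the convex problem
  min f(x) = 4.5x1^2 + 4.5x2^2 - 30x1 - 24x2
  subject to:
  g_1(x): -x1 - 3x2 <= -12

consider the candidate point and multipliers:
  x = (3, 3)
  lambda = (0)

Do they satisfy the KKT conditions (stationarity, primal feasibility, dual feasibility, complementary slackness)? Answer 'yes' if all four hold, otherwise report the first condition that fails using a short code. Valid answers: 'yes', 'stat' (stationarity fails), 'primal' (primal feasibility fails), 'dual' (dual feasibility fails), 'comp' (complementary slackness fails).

Gradient of f: grad f(x) = Q x + c = (-3, 3)
Constraint values g_i(x) = a_i^T x - b_i:
  g_1((3, 3)) = 0
Stationarity residual: grad f(x) + sum_i lambda_i a_i = (-3, 3)
  -> stationarity FAILS
Primal feasibility (all g_i <= 0): OK
Dual feasibility (all lambda_i >= 0): OK
Complementary slackness (lambda_i * g_i(x) = 0 for all i): OK

Verdict: the first failing condition is stationarity -> stat.

stat


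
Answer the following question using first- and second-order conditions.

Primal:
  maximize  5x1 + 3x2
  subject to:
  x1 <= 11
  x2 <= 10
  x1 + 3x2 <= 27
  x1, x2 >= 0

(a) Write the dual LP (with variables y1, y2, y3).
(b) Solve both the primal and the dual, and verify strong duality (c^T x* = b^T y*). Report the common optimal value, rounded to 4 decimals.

The standard primal-dual pair for 'max c^T x s.t. A x <= b, x >= 0' is:
  Dual:  min b^T y  s.t.  A^T y >= c,  y >= 0.

So the dual LP is:
  minimize  11y1 + 10y2 + 27y3
  subject to:
    y1 + y3 >= 5
    y2 + 3y3 >= 3
    y1, y2, y3 >= 0

Solving the primal: x* = (11, 5.3333).
  primal value c^T x* = 71.
Solving the dual: y* = (4, 0, 1).
  dual value b^T y* = 71.
Strong duality: c^T x* = b^T y*. Confirmed.

71


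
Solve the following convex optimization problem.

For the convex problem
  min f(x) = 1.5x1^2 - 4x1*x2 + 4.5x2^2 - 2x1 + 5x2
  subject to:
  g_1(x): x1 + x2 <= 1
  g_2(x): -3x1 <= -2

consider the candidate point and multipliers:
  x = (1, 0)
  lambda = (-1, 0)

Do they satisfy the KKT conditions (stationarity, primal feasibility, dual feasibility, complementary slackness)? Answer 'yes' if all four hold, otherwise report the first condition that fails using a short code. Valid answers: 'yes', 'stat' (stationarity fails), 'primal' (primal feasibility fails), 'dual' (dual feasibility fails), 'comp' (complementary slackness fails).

Gradient of f: grad f(x) = Q x + c = (1, 1)
Constraint values g_i(x) = a_i^T x - b_i:
  g_1((1, 0)) = 0
  g_2((1, 0)) = -1
Stationarity residual: grad f(x) + sum_i lambda_i a_i = (0, 0)
  -> stationarity OK
Primal feasibility (all g_i <= 0): OK
Dual feasibility (all lambda_i >= 0): FAILS
Complementary slackness (lambda_i * g_i(x) = 0 for all i): OK

Verdict: the first failing condition is dual_feasibility -> dual.

dual


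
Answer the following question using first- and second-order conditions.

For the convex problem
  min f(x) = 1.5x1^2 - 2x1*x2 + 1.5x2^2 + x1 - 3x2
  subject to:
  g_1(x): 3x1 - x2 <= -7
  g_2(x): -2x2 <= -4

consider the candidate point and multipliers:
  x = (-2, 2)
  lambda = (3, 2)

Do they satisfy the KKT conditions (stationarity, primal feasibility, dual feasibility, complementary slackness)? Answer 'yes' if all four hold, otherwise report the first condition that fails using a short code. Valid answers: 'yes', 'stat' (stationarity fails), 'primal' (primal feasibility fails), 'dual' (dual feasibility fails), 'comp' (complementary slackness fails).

Gradient of f: grad f(x) = Q x + c = (-9, 7)
Constraint values g_i(x) = a_i^T x - b_i:
  g_1((-2, 2)) = -1
  g_2((-2, 2)) = 0
Stationarity residual: grad f(x) + sum_i lambda_i a_i = (0, 0)
  -> stationarity OK
Primal feasibility (all g_i <= 0): OK
Dual feasibility (all lambda_i >= 0): OK
Complementary slackness (lambda_i * g_i(x) = 0 for all i): FAILS

Verdict: the first failing condition is complementary_slackness -> comp.

comp


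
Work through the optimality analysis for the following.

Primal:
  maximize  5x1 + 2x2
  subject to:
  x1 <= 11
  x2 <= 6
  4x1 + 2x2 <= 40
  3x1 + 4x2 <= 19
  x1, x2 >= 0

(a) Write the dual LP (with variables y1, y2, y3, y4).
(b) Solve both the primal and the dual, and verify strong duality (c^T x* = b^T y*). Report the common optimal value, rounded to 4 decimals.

The standard primal-dual pair for 'max c^T x s.t. A x <= b, x >= 0' is:
  Dual:  min b^T y  s.t.  A^T y >= c,  y >= 0.

So the dual LP is:
  minimize  11y1 + 6y2 + 40y3 + 19y4
  subject to:
    y1 + 4y3 + 3y4 >= 5
    y2 + 2y3 + 4y4 >= 2
    y1, y2, y3, y4 >= 0

Solving the primal: x* = (6.3333, 0).
  primal value c^T x* = 31.6667.
Solving the dual: y* = (0, 0, 0, 1.6667).
  dual value b^T y* = 31.6667.
Strong duality: c^T x* = b^T y*. Confirmed.

31.6667


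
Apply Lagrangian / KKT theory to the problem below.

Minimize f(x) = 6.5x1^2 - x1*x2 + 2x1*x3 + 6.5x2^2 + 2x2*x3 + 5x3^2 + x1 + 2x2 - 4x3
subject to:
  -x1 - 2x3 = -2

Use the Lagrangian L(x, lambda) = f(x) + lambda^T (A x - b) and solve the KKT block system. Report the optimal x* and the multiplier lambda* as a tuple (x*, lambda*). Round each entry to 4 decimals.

Form the Lagrangian:
  L(x, lambda) = (1/2) x^T Q x + c^T x + lambda^T (A x - b)
Stationarity (grad_x L = 0): Q x + c + A^T lambda = 0.
Primal feasibility: A x = b.

This gives the KKT block system:
  [ Q   A^T ] [ x     ]   [-c ]
  [ A    0  ] [ lambda ] = [ b ]

Solving the linear system:
  x*      = (-0.0466, -0.3149, 1.0233)
  lambda* = (2.7551)
  f(x*)   = 0.3703

x* = (-0.0466, -0.3149, 1.0233), lambda* = (2.7551)


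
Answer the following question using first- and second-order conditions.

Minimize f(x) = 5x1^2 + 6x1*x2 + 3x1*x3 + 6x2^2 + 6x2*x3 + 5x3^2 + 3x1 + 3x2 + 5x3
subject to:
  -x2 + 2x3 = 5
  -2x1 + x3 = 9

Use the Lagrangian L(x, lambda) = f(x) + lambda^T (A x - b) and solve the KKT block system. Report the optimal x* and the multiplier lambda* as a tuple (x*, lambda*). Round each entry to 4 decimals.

Form the Lagrangian:
  L(x, lambda) = (1/2) x^T Q x + c^T x + lambda^T (A x - b)
Stationarity (grad_x L = 0): Q x + c + A^T lambda = 0.
Primal feasibility: A x = b.

This gives the KKT block system:
  [ Q   A^T ] [ x     ]   [-c ]
  [ A    0  ] [ lambda ] = [ b ]

Solving the linear system:
  x*      = (-3.2814, -0.1256, 2.4372)
  lambda* = (-3.5729, -11.6281)
  f(x*)   = 62.2412

x* = (-3.2814, -0.1256, 2.4372), lambda* = (-3.5729, -11.6281)


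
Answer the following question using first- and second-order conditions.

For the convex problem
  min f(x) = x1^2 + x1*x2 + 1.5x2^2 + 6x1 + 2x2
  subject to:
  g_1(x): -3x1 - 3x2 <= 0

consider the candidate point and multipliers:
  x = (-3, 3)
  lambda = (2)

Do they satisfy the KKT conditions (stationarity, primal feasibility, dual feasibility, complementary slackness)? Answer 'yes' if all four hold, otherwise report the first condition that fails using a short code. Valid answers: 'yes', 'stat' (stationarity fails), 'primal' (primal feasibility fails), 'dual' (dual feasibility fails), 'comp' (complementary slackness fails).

Gradient of f: grad f(x) = Q x + c = (3, 8)
Constraint values g_i(x) = a_i^T x - b_i:
  g_1((-3, 3)) = 0
Stationarity residual: grad f(x) + sum_i lambda_i a_i = (-3, 2)
  -> stationarity FAILS
Primal feasibility (all g_i <= 0): OK
Dual feasibility (all lambda_i >= 0): OK
Complementary slackness (lambda_i * g_i(x) = 0 for all i): OK

Verdict: the first failing condition is stationarity -> stat.

stat


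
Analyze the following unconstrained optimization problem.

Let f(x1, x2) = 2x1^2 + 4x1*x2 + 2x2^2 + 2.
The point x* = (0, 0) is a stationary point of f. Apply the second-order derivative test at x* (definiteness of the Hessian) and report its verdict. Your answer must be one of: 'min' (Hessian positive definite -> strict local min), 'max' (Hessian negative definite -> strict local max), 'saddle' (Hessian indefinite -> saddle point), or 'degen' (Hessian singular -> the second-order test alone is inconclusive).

Compute the Hessian H = grad^2 f:
  H = [[4, 4], [4, 4]]
Verify stationarity: grad f(x*) = H x* + g = (0, 0).
Eigenvalues of H: 0, 8.
H has a zero eigenvalue (singular; positive semidefinite but not definite), so H is neither positive definite, negative definite, nor indefinite. The second-order test alone is inconclusive -> degen.
(Indeed, f is constant along the null direction of H through x*, so x* is not a strict local extremum.)

degen


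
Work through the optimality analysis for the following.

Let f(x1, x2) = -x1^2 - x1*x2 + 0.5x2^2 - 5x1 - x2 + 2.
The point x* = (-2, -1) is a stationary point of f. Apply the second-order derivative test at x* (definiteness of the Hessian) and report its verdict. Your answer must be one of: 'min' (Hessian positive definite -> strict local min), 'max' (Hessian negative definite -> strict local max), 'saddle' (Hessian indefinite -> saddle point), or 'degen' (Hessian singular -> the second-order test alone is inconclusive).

Compute the Hessian H = grad^2 f:
  H = [[-2, -1], [-1, 1]]
Verify stationarity: grad f(x*) = H x* + g = (0, 0).
Eigenvalues of H: -2.3028, 1.3028.
Eigenvalues have mixed signs, so H is indefinite -> x* is a saddle point.

saddle


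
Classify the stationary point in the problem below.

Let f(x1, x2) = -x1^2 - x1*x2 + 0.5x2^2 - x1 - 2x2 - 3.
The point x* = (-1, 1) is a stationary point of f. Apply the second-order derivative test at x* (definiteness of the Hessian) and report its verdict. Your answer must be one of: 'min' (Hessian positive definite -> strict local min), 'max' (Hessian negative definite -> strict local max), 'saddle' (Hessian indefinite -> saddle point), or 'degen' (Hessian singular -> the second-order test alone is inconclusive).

Compute the Hessian H = grad^2 f:
  H = [[-2, -1], [-1, 1]]
Verify stationarity: grad f(x*) = H x* + g = (0, 0).
Eigenvalues of H: -2.3028, 1.3028.
Eigenvalues have mixed signs, so H is indefinite -> x* is a saddle point.

saddle


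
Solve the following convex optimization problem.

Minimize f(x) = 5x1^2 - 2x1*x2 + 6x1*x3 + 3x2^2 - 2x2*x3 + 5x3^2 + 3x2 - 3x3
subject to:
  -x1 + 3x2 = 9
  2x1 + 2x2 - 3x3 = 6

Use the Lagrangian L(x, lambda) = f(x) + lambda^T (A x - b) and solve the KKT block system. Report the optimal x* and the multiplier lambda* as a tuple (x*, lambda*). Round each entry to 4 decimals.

Form the Lagrangian:
  L(x, lambda) = (1/2) x^T Q x + c^T x + lambda^T (A x - b)
Stationarity (grad_x L = 0): Q x + c + A^T lambda = 0.
Primal feasibility: A x = b.

This gives the KKT block system:
  [ Q   A^T ] [ x     ]   [-c ]
  [ A    0  ] [ lambda ] = [ b ]

Solving the linear system:
  x*      = (0.262, 3.0873, 0.2329)
  lambda* = (-5.6728, -1.7579)
  f(x*)   = 35.0829

x* = (0.262, 3.0873, 0.2329), lambda* = (-5.6728, -1.7579)


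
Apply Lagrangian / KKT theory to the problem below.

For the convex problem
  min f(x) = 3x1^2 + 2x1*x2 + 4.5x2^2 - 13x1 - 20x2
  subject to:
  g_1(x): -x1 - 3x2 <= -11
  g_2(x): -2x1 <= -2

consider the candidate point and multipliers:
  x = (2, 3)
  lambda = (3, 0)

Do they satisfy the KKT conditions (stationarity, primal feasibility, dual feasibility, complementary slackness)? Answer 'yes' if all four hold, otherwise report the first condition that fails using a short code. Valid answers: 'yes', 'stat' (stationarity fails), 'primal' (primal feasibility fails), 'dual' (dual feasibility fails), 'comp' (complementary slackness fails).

Gradient of f: grad f(x) = Q x + c = (5, 11)
Constraint values g_i(x) = a_i^T x - b_i:
  g_1((2, 3)) = 0
  g_2((2, 3)) = -2
Stationarity residual: grad f(x) + sum_i lambda_i a_i = (2, 2)
  -> stationarity FAILS
Primal feasibility (all g_i <= 0): OK
Dual feasibility (all lambda_i >= 0): OK
Complementary slackness (lambda_i * g_i(x) = 0 for all i): OK

Verdict: the first failing condition is stationarity -> stat.

stat


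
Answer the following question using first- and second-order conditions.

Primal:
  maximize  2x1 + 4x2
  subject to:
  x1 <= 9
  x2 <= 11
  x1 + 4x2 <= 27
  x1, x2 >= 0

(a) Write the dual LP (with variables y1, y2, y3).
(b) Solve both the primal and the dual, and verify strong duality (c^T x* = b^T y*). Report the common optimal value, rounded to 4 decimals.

The standard primal-dual pair for 'max c^T x s.t. A x <= b, x >= 0' is:
  Dual:  min b^T y  s.t.  A^T y >= c,  y >= 0.

So the dual LP is:
  minimize  9y1 + 11y2 + 27y3
  subject to:
    y1 + y3 >= 2
    y2 + 4y3 >= 4
    y1, y2, y3 >= 0

Solving the primal: x* = (9, 4.5).
  primal value c^T x* = 36.
Solving the dual: y* = (1, 0, 1).
  dual value b^T y* = 36.
Strong duality: c^T x* = b^T y*. Confirmed.

36


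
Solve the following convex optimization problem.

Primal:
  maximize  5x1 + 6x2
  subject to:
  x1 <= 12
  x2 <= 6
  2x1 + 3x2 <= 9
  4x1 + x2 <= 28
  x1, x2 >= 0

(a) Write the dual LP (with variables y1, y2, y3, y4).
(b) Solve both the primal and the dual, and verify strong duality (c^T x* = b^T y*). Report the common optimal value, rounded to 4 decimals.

The standard primal-dual pair for 'max c^T x s.t. A x <= b, x >= 0' is:
  Dual:  min b^T y  s.t.  A^T y >= c,  y >= 0.

So the dual LP is:
  minimize  12y1 + 6y2 + 9y3 + 28y4
  subject to:
    y1 + 2y3 + 4y4 >= 5
    y2 + 3y3 + y4 >= 6
    y1, y2, y3, y4 >= 0

Solving the primal: x* = (4.5, 0).
  primal value c^T x* = 22.5.
Solving the dual: y* = (0, 0, 2.5, 0).
  dual value b^T y* = 22.5.
Strong duality: c^T x* = b^T y*. Confirmed.

22.5


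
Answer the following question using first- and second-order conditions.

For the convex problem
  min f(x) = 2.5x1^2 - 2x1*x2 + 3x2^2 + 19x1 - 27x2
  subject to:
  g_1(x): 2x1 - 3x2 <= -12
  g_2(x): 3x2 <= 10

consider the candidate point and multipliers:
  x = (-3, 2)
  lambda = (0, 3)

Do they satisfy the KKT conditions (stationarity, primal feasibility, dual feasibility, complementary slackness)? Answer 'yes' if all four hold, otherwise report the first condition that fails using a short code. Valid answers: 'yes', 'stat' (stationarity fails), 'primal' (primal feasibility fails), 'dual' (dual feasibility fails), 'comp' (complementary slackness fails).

Gradient of f: grad f(x) = Q x + c = (0, -9)
Constraint values g_i(x) = a_i^T x - b_i:
  g_1((-3, 2)) = 0
  g_2((-3, 2)) = -4
Stationarity residual: grad f(x) + sum_i lambda_i a_i = (0, 0)
  -> stationarity OK
Primal feasibility (all g_i <= 0): OK
Dual feasibility (all lambda_i >= 0): OK
Complementary slackness (lambda_i * g_i(x) = 0 for all i): FAILS

Verdict: the first failing condition is complementary_slackness -> comp.

comp
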